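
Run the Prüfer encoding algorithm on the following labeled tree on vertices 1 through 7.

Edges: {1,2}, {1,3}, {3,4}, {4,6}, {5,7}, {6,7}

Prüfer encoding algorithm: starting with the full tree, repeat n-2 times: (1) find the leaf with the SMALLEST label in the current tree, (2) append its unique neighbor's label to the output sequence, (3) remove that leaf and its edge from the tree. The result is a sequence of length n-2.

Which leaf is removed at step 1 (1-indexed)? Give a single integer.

Answer: 2

Derivation:
Step 1: current leaves = {2,5}. Remove leaf 2 (neighbor: 1).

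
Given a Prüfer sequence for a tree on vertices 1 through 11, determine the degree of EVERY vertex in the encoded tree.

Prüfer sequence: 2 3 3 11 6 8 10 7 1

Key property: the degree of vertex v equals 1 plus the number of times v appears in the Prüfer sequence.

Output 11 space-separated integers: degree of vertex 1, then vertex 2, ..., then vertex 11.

Answer: 2 2 3 1 1 2 2 2 1 2 2

Derivation:
p_1 = 2: count[2] becomes 1
p_2 = 3: count[3] becomes 1
p_3 = 3: count[3] becomes 2
p_4 = 11: count[11] becomes 1
p_5 = 6: count[6] becomes 1
p_6 = 8: count[8] becomes 1
p_7 = 10: count[10] becomes 1
p_8 = 7: count[7] becomes 1
p_9 = 1: count[1] becomes 1
Degrees (1 + count): deg[1]=1+1=2, deg[2]=1+1=2, deg[3]=1+2=3, deg[4]=1+0=1, deg[5]=1+0=1, deg[6]=1+1=2, deg[7]=1+1=2, deg[8]=1+1=2, deg[9]=1+0=1, deg[10]=1+1=2, deg[11]=1+1=2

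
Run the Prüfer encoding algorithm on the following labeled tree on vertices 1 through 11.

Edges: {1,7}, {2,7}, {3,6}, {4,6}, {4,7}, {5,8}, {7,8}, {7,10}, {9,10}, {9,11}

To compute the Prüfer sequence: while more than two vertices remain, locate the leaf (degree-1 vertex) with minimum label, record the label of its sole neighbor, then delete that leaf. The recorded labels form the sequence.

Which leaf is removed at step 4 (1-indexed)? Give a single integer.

Step 1: current leaves = {1,2,3,5,11}. Remove leaf 1 (neighbor: 7).
Step 2: current leaves = {2,3,5,11}. Remove leaf 2 (neighbor: 7).
Step 3: current leaves = {3,5,11}. Remove leaf 3 (neighbor: 6).
Step 4: current leaves = {5,6,11}. Remove leaf 5 (neighbor: 8).

Answer: 5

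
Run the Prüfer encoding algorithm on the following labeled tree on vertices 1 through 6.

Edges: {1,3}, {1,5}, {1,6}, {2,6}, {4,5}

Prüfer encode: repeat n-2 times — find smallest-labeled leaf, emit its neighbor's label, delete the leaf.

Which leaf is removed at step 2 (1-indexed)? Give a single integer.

Step 1: current leaves = {2,3,4}. Remove leaf 2 (neighbor: 6).
Step 2: current leaves = {3,4,6}. Remove leaf 3 (neighbor: 1).

Answer: 3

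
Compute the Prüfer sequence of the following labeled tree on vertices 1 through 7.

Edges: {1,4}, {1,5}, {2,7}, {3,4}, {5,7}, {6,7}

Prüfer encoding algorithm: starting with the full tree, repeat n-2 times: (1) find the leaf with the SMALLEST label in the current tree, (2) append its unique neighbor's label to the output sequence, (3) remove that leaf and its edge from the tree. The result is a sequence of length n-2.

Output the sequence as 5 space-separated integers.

Step 1: leaves = {2,3,6}. Remove smallest leaf 2, emit neighbor 7.
Step 2: leaves = {3,6}. Remove smallest leaf 3, emit neighbor 4.
Step 3: leaves = {4,6}. Remove smallest leaf 4, emit neighbor 1.
Step 4: leaves = {1,6}. Remove smallest leaf 1, emit neighbor 5.
Step 5: leaves = {5,6}. Remove smallest leaf 5, emit neighbor 7.
Done: 2 vertices remain (6, 7). Sequence = [7 4 1 5 7]

Answer: 7 4 1 5 7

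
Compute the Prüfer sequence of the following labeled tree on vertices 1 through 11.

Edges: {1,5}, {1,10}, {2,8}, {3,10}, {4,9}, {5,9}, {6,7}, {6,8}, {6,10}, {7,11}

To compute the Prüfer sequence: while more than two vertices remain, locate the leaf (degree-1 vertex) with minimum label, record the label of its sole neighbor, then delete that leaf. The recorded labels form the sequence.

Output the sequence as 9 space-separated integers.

Step 1: leaves = {2,3,4,11}. Remove smallest leaf 2, emit neighbor 8.
Step 2: leaves = {3,4,8,11}. Remove smallest leaf 3, emit neighbor 10.
Step 3: leaves = {4,8,11}. Remove smallest leaf 4, emit neighbor 9.
Step 4: leaves = {8,9,11}. Remove smallest leaf 8, emit neighbor 6.
Step 5: leaves = {9,11}. Remove smallest leaf 9, emit neighbor 5.
Step 6: leaves = {5,11}. Remove smallest leaf 5, emit neighbor 1.
Step 7: leaves = {1,11}. Remove smallest leaf 1, emit neighbor 10.
Step 8: leaves = {10,11}. Remove smallest leaf 10, emit neighbor 6.
Step 9: leaves = {6,11}. Remove smallest leaf 6, emit neighbor 7.
Done: 2 vertices remain (7, 11). Sequence = [8 10 9 6 5 1 10 6 7]

Answer: 8 10 9 6 5 1 10 6 7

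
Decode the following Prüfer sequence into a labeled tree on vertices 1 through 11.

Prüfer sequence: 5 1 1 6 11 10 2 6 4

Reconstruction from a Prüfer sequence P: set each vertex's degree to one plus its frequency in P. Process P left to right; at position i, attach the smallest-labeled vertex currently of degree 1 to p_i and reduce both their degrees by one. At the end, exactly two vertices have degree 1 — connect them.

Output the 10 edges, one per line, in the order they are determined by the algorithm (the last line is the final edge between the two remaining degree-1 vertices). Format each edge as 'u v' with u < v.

Answer: 3 5
1 5
1 7
1 6
8 11
9 10
2 10
2 6
4 6
4 11

Derivation:
Initial degrees: {1:3, 2:2, 3:1, 4:2, 5:2, 6:3, 7:1, 8:1, 9:1, 10:2, 11:2}
Step 1: smallest deg-1 vertex = 3, p_1 = 5. Add edge {3,5}. Now deg[3]=0, deg[5]=1.
Step 2: smallest deg-1 vertex = 5, p_2 = 1. Add edge {1,5}. Now deg[5]=0, deg[1]=2.
Step 3: smallest deg-1 vertex = 7, p_3 = 1. Add edge {1,7}. Now deg[7]=0, deg[1]=1.
Step 4: smallest deg-1 vertex = 1, p_4 = 6. Add edge {1,6}. Now deg[1]=0, deg[6]=2.
Step 5: smallest deg-1 vertex = 8, p_5 = 11. Add edge {8,11}. Now deg[8]=0, deg[11]=1.
Step 6: smallest deg-1 vertex = 9, p_6 = 10. Add edge {9,10}. Now deg[9]=0, deg[10]=1.
Step 7: smallest deg-1 vertex = 10, p_7 = 2. Add edge {2,10}. Now deg[10]=0, deg[2]=1.
Step 8: smallest deg-1 vertex = 2, p_8 = 6. Add edge {2,6}. Now deg[2]=0, deg[6]=1.
Step 9: smallest deg-1 vertex = 6, p_9 = 4. Add edge {4,6}. Now deg[6]=0, deg[4]=1.
Final: two remaining deg-1 vertices are 4, 11. Add edge {4,11}.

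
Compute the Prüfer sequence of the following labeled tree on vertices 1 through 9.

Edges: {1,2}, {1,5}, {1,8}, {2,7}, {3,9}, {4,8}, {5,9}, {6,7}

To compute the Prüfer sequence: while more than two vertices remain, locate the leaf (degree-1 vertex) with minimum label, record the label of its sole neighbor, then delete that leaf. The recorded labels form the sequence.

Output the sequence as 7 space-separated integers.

Answer: 9 8 7 2 1 1 5

Derivation:
Step 1: leaves = {3,4,6}. Remove smallest leaf 3, emit neighbor 9.
Step 2: leaves = {4,6,9}. Remove smallest leaf 4, emit neighbor 8.
Step 3: leaves = {6,8,9}. Remove smallest leaf 6, emit neighbor 7.
Step 4: leaves = {7,8,9}. Remove smallest leaf 7, emit neighbor 2.
Step 5: leaves = {2,8,9}. Remove smallest leaf 2, emit neighbor 1.
Step 6: leaves = {8,9}. Remove smallest leaf 8, emit neighbor 1.
Step 7: leaves = {1,9}. Remove smallest leaf 1, emit neighbor 5.
Done: 2 vertices remain (5, 9). Sequence = [9 8 7 2 1 1 5]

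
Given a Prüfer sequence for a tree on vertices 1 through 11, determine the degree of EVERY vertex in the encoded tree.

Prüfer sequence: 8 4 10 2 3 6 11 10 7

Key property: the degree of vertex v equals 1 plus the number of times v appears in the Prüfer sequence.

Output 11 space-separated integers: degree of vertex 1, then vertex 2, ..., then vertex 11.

Answer: 1 2 2 2 1 2 2 2 1 3 2

Derivation:
p_1 = 8: count[8] becomes 1
p_2 = 4: count[4] becomes 1
p_3 = 10: count[10] becomes 1
p_4 = 2: count[2] becomes 1
p_5 = 3: count[3] becomes 1
p_6 = 6: count[6] becomes 1
p_7 = 11: count[11] becomes 1
p_8 = 10: count[10] becomes 2
p_9 = 7: count[7] becomes 1
Degrees (1 + count): deg[1]=1+0=1, deg[2]=1+1=2, deg[3]=1+1=2, deg[4]=1+1=2, deg[5]=1+0=1, deg[6]=1+1=2, deg[7]=1+1=2, deg[8]=1+1=2, deg[9]=1+0=1, deg[10]=1+2=3, deg[11]=1+1=2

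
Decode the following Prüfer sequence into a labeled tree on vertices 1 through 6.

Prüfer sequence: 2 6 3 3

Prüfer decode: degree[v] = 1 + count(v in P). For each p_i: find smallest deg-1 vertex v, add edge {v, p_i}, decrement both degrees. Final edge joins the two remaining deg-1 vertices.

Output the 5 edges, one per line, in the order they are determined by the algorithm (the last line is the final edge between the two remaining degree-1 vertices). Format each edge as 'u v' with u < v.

Initial degrees: {1:1, 2:2, 3:3, 4:1, 5:1, 6:2}
Step 1: smallest deg-1 vertex = 1, p_1 = 2. Add edge {1,2}. Now deg[1]=0, deg[2]=1.
Step 2: smallest deg-1 vertex = 2, p_2 = 6. Add edge {2,6}. Now deg[2]=0, deg[6]=1.
Step 3: smallest deg-1 vertex = 4, p_3 = 3. Add edge {3,4}. Now deg[4]=0, deg[3]=2.
Step 4: smallest deg-1 vertex = 5, p_4 = 3. Add edge {3,5}. Now deg[5]=0, deg[3]=1.
Final: two remaining deg-1 vertices are 3, 6. Add edge {3,6}.

Answer: 1 2
2 6
3 4
3 5
3 6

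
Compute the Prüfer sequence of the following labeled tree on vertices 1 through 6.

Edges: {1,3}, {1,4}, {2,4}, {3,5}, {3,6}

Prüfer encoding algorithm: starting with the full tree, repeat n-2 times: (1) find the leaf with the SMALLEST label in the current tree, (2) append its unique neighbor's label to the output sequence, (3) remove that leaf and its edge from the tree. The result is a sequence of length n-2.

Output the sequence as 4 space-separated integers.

Step 1: leaves = {2,5,6}. Remove smallest leaf 2, emit neighbor 4.
Step 2: leaves = {4,5,6}. Remove smallest leaf 4, emit neighbor 1.
Step 3: leaves = {1,5,6}. Remove smallest leaf 1, emit neighbor 3.
Step 4: leaves = {5,6}. Remove smallest leaf 5, emit neighbor 3.
Done: 2 vertices remain (3, 6). Sequence = [4 1 3 3]

Answer: 4 1 3 3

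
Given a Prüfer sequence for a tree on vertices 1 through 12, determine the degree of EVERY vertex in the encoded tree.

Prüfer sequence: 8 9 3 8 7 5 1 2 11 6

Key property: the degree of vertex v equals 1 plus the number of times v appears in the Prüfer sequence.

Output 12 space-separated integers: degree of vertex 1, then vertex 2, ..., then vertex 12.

p_1 = 8: count[8] becomes 1
p_2 = 9: count[9] becomes 1
p_3 = 3: count[3] becomes 1
p_4 = 8: count[8] becomes 2
p_5 = 7: count[7] becomes 1
p_6 = 5: count[5] becomes 1
p_7 = 1: count[1] becomes 1
p_8 = 2: count[2] becomes 1
p_9 = 11: count[11] becomes 1
p_10 = 6: count[6] becomes 1
Degrees (1 + count): deg[1]=1+1=2, deg[2]=1+1=2, deg[3]=1+1=2, deg[4]=1+0=1, deg[5]=1+1=2, deg[6]=1+1=2, deg[7]=1+1=2, deg[8]=1+2=3, deg[9]=1+1=2, deg[10]=1+0=1, deg[11]=1+1=2, deg[12]=1+0=1

Answer: 2 2 2 1 2 2 2 3 2 1 2 1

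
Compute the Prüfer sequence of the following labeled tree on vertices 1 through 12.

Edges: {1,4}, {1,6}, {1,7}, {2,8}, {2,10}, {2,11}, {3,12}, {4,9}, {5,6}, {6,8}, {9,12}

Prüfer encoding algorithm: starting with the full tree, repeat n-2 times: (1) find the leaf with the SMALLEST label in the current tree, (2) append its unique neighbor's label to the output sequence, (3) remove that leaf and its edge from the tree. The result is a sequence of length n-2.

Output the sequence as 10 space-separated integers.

Step 1: leaves = {3,5,7,10,11}. Remove smallest leaf 3, emit neighbor 12.
Step 2: leaves = {5,7,10,11,12}. Remove smallest leaf 5, emit neighbor 6.
Step 3: leaves = {7,10,11,12}. Remove smallest leaf 7, emit neighbor 1.
Step 4: leaves = {10,11,12}. Remove smallest leaf 10, emit neighbor 2.
Step 5: leaves = {11,12}. Remove smallest leaf 11, emit neighbor 2.
Step 6: leaves = {2,12}. Remove smallest leaf 2, emit neighbor 8.
Step 7: leaves = {8,12}. Remove smallest leaf 8, emit neighbor 6.
Step 8: leaves = {6,12}. Remove smallest leaf 6, emit neighbor 1.
Step 9: leaves = {1,12}. Remove smallest leaf 1, emit neighbor 4.
Step 10: leaves = {4,12}. Remove smallest leaf 4, emit neighbor 9.
Done: 2 vertices remain (9, 12). Sequence = [12 6 1 2 2 8 6 1 4 9]

Answer: 12 6 1 2 2 8 6 1 4 9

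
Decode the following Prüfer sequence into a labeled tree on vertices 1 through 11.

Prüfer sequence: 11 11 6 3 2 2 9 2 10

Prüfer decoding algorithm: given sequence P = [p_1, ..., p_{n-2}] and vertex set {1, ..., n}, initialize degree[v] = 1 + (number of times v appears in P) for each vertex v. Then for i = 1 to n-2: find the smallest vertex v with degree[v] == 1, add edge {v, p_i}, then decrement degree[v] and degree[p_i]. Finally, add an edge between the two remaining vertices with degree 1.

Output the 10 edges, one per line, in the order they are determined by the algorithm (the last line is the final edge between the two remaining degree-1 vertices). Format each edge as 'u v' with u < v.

Answer: 1 11
4 11
5 6
3 6
2 3
2 7
8 9
2 9
2 10
10 11

Derivation:
Initial degrees: {1:1, 2:4, 3:2, 4:1, 5:1, 6:2, 7:1, 8:1, 9:2, 10:2, 11:3}
Step 1: smallest deg-1 vertex = 1, p_1 = 11. Add edge {1,11}. Now deg[1]=0, deg[11]=2.
Step 2: smallest deg-1 vertex = 4, p_2 = 11. Add edge {4,11}. Now deg[4]=0, deg[11]=1.
Step 3: smallest deg-1 vertex = 5, p_3 = 6. Add edge {5,6}. Now deg[5]=0, deg[6]=1.
Step 4: smallest deg-1 vertex = 6, p_4 = 3. Add edge {3,6}. Now deg[6]=0, deg[3]=1.
Step 5: smallest deg-1 vertex = 3, p_5 = 2. Add edge {2,3}. Now deg[3]=0, deg[2]=3.
Step 6: smallest deg-1 vertex = 7, p_6 = 2. Add edge {2,7}. Now deg[7]=0, deg[2]=2.
Step 7: smallest deg-1 vertex = 8, p_7 = 9. Add edge {8,9}. Now deg[8]=0, deg[9]=1.
Step 8: smallest deg-1 vertex = 9, p_8 = 2. Add edge {2,9}. Now deg[9]=0, deg[2]=1.
Step 9: smallest deg-1 vertex = 2, p_9 = 10. Add edge {2,10}. Now deg[2]=0, deg[10]=1.
Final: two remaining deg-1 vertices are 10, 11. Add edge {10,11}.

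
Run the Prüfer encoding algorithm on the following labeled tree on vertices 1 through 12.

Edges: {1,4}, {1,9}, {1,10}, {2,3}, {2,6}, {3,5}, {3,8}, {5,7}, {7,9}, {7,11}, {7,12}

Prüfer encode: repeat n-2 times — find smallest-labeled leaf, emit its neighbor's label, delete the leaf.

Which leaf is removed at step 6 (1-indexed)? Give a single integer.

Step 1: current leaves = {4,6,8,10,11,12}. Remove leaf 4 (neighbor: 1).
Step 2: current leaves = {6,8,10,11,12}. Remove leaf 6 (neighbor: 2).
Step 3: current leaves = {2,8,10,11,12}. Remove leaf 2 (neighbor: 3).
Step 4: current leaves = {8,10,11,12}. Remove leaf 8 (neighbor: 3).
Step 5: current leaves = {3,10,11,12}. Remove leaf 3 (neighbor: 5).
Step 6: current leaves = {5,10,11,12}. Remove leaf 5 (neighbor: 7).

Answer: 5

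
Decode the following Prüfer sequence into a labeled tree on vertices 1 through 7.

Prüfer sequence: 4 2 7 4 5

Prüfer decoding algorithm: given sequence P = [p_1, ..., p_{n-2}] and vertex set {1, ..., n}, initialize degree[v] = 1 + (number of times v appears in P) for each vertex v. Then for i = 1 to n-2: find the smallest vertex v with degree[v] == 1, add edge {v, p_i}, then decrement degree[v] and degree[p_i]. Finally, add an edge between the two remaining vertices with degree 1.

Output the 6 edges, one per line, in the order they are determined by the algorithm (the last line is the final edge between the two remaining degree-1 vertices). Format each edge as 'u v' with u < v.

Initial degrees: {1:1, 2:2, 3:1, 4:3, 5:2, 6:1, 7:2}
Step 1: smallest deg-1 vertex = 1, p_1 = 4. Add edge {1,4}. Now deg[1]=0, deg[4]=2.
Step 2: smallest deg-1 vertex = 3, p_2 = 2. Add edge {2,3}. Now deg[3]=0, deg[2]=1.
Step 3: smallest deg-1 vertex = 2, p_3 = 7. Add edge {2,7}. Now deg[2]=0, deg[7]=1.
Step 4: smallest deg-1 vertex = 6, p_4 = 4. Add edge {4,6}. Now deg[6]=0, deg[4]=1.
Step 5: smallest deg-1 vertex = 4, p_5 = 5. Add edge {4,5}. Now deg[4]=0, deg[5]=1.
Final: two remaining deg-1 vertices are 5, 7. Add edge {5,7}.

Answer: 1 4
2 3
2 7
4 6
4 5
5 7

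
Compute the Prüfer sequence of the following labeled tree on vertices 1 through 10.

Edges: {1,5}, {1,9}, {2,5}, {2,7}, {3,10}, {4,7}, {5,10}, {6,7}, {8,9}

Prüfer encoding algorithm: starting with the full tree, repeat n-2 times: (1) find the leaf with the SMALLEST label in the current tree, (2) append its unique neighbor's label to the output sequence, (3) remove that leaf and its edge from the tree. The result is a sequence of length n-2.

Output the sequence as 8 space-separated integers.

Answer: 10 7 7 2 5 9 1 5

Derivation:
Step 1: leaves = {3,4,6,8}. Remove smallest leaf 3, emit neighbor 10.
Step 2: leaves = {4,6,8,10}. Remove smallest leaf 4, emit neighbor 7.
Step 3: leaves = {6,8,10}. Remove smallest leaf 6, emit neighbor 7.
Step 4: leaves = {7,8,10}. Remove smallest leaf 7, emit neighbor 2.
Step 5: leaves = {2,8,10}. Remove smallest leaf 2, emit neighbor 5.
Step 6: leaves = {8,10}. Remove smallest leaf 8, emit neighbor 9.
Step 7: leaves = {9,10}. Remove smallest leaf 9, emit neighbor 1.
Step 8: leaves = {1,10}. Remove smallest leaf 1, emit neighbor 5.
Done: 2 vertices remain (5, 10). Sequence = [10 7 7 2 5 9 1 5]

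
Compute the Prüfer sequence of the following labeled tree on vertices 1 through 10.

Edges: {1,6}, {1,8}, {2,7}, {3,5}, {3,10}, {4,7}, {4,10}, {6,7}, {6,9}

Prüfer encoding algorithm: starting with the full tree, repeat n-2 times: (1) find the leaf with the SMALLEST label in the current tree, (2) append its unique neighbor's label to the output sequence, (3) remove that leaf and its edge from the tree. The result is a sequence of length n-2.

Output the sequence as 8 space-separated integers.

Step 1: leaves = {2,5,8,9}. Remove smallest leaf 2, emit neighbor 7.
Step 2: leaves = {5,8,9}. Remove smallest leaf 5, emit neighbor 3.
Step 3: leaves = {3,8,9}. Remove smallest leaf 3, emit neighbor 10.
Step 4: leaves = {8,9,10}. Remove smallest leaf 8, emit neighbor 1.
Step 5: leaves = {1,9,10}. Remove smallest leaf 1, emit neighbor 6.
Step 6: leaves = {9,10}. Remove smallest leaf 9, emit neighbor 6.
Step 7: leaves = {6,10}. Remove smallest leaf 6, emit neighbor 7.
Step 8: leaves = {7,10}. Remove smallest leaf 7, emit neighbor 4.
Done: 2 vertices remain (4, 10). Sequence = [7 3 10 1 6 6 7 4]

Answer: 7 3 10 1 6 6 7 4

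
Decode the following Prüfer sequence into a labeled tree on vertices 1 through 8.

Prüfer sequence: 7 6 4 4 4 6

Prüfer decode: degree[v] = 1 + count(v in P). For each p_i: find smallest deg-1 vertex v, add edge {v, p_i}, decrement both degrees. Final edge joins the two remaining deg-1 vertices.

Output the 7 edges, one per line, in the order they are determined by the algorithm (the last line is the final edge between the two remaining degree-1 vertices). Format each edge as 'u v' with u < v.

Initial degrees: {1:1, 2:1, 3:1, 4:4, 5:1, 6:3, 7:2, 8:1}
Step 1: smallest deg-1 vertex = 1, p_1 = 7. Add edge {1,7}. Now deg[1]=0, deg[7]=1.
Step 2: smallest deg-1 vertex = 2, p_2 = 6. Add edge {2,6}. Now deg[2]=0, deg[6]=2.
Step 3: smallest deg-1 vertex = 3, p_3 = 4. Add edge {3,4}. Now deg[3]=0, deg[4]=3.
Step 4: smallest deg-1 vertex = 5, p_4 = 4. Add edge {4,5}. Now deg[5]=0, deg[4]=2.
Step 5: smallest deg-1 vertex = 7, p_5 = 4. Add edge {4,7}. Now deg[7]=0, deg[4]=1.
Step 6: smallest deg-1 vertex = 4, p_6 = 6. Add edge {4,6}. Now deg[4]=0, deg[6]=1.
Final: two remaining deg-1 vertices are 6, 8. Add edge {6,8}.

Answer: 1 7
2 6
3 4
4 5
4 7
4 6
6 8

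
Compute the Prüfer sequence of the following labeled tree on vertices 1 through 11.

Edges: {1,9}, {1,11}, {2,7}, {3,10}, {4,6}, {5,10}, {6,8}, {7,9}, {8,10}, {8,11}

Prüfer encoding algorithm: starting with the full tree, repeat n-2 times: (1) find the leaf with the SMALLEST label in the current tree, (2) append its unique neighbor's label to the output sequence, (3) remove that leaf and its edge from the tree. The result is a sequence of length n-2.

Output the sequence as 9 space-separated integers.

Step 1: leaves = {2,3,4,5}. Remove smallest leaf 2, emit neighbor 7.
Step 2: leaves = {3,4,5,7}. Remove smallest leaf 3, emit neighbor 10.
Step 3: leaves = {4,5,7}. Remove smallest leaf 4, emit neighbor 6.
Step 4: leaves = {5,6,7}. Remove smallest leaf 5, emit neighbor 10.
Step 5: leaves = {6,7,10}. Remove smallest leaf 6, emit neighbor 8.
Step 6: leaves = {7,10}. Remove smallest leaf 7, emit neighbor 9.
Step 7: leaves = {9,10}. Remove smallest leaf 9, emit neighbor 1.
Step 8: leaves = {1,10}. Remove smallest leaf 1, emit neighbor 11.
Step 9: leaves = {10,11}. Remove smallest leaf 10, emit neighbor 8.
Done: 2 vertices remain (8, 11). Sequence = [7 10 6 10 8 9 1 11 8]

Answer: 7 10 6 10 8 9 1 11 8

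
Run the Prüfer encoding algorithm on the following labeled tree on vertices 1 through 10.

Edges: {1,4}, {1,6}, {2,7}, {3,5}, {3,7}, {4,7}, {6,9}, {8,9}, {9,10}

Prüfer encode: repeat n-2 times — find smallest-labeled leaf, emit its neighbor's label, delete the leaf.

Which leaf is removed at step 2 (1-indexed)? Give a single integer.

Answer: 5

Derivation:
Step 1: current leaves = {2,5,8,10}. Remove leaf 2 (neighbor: 7).
Step 2: current leaves = {5,8,10}. Remove leaf 5 (neighbor: 3).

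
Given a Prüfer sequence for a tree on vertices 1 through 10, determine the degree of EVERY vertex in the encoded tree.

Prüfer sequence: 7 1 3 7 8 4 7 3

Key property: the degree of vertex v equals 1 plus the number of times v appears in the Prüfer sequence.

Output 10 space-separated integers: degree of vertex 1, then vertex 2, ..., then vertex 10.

Answer: 2 1 3 2 1 1 4 2 1 1

Derivation:
p_1 = 7: count[7] becomes 1
p_2 = 1: count[1] becomes 1
p_3 = 3: count[3] becomes 1
p_4 = 7: count[7] becomes 2
p_5 = 8: count[8] becomes 1
p_6 = 4: count[4] becomes 1
p_7 = 7: count[7] becomes 3
p_8 = 3: count[3] becomes 2
Degrees (1 + count): deg[1]=1+1=2, deg[2]=1+0=1, deg[3]=1+2=3, deg[4]=1+1=2, deg[5]=1+0=1, deg[6]=1+0=1, deg[7]=1+3=4, deg[8]=1+1=2, deg[9]=1+0=1, deg[10]=1+0=1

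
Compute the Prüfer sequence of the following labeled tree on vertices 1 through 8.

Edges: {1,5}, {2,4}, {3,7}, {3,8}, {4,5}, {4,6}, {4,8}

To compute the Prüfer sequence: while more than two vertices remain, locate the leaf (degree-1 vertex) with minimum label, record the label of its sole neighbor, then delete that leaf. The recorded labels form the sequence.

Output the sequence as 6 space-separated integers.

Step 1: leaves = {1,2,6,7}. Remove smallest leaf 1, emit neighbor 5.
Step 2: leaves = {2,5,6,7}. Remove smallest leaf 2, emit neighbor 4.
Step 3: leaves = {5,6,7}. Remove smallest leaf 5, emit neighbor 4.
Step 4: leaves = {6,7}. Remove smallest leaf 6, emit neighbor 4.
Step 5: leaves = {4,7}. Remove smallest leaf 4, emit neighbor 8.
Step 6: leaves = {7,8}. Remove smallest leaf 7, emit neighbor 3.
Done: 2 vertices remain (3, 8). Sequence = [5 4 4 4 8 3]

Answer: 5 4 4 4 8 3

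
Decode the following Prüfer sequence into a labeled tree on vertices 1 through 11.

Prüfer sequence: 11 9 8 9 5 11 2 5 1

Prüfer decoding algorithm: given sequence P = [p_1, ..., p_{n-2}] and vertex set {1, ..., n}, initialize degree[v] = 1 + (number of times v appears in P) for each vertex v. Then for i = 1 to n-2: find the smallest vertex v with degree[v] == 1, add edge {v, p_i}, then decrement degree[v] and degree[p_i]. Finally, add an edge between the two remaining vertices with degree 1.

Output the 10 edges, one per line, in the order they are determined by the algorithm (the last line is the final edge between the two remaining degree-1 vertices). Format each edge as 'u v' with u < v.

Answer: 3 11
4 9
6 8
7 9
5 8
9 11
2 10
2 5
1 5
1 11

Derivation:
Initial degrees: {1:2, 2:2, 3:1, 4:1, 5:3, 6:1, 7:1, 8:2, 9:3, 10:1, 11:3}
Step 1: smallest deg-1 vertex = 3, p_1 = 11. Add edge {3,11}. Now deg[3]=0, deg[11]=2.
Step 2: smallest deg-1 vertex = 4, p_2 = 9. Add edge {4,9}. Now deg[4]=0, deg[9]=2.
Step 3: smallest deg-1 vertex = 6, p_3 = 8. Add edge {6,8}. Now deg[6]=0, deg[8]=1.
Step 4: smallest deg-1 vertex = 7, p_4 = 9. Add edge {7,9}. Now deg[7]=0, deg[9]=1.
Step 5: smallest deg-1 vertex = 8, p_5 = 5. Add edge {5,8}. Now deg[8]=0, deg[5]=2.
Step 6: smallest deg-1 vertex = 9, p_6 = 11. Add edge {9,11}. Now deg[9]=0, deg[11]=1.
Step 7: smallest deg-1 vertex = 10, p_7 = 2. Add edge {2,10}. Now deg[10]=0, deg[2]=1.
Step 8: smallest deg-1 vertex = 2, p_8 = 5. Add edge {2,5}. Now deg[2]=0, deg[5]=1.
Step 9: smallest deg-1 vertex = 5, p_9 = 1. Add edge {1,5}. Now deg[5]=0, deg[1]=1.
Final: two remaining deg-1 vertices are 1, 11. Add edge {1,11}.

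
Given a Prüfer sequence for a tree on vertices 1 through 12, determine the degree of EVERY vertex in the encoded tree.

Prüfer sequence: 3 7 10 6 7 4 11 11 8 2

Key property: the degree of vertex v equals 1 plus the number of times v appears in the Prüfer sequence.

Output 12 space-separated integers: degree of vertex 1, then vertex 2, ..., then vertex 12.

Answer: 1 2 2 2 1 2 3 2 1 2 3 1

Derivation:
p_1 = 3: count[3] becomes 1
p_2 = 7: count[7] becomes 1
p_3 = 10: count[10] becomes 1
p_4 = 6: count[6] becomes 1
p_5 = 7: count[7] becomes 2
p_6 = 4: count[4] becomes 1
p_7 = 11: count[11] becomes 1
p_8 = 11: count[11] becomes 2
p_9 = 8: count[8] becomes 1
p_10 = 2: count[2] becomes 1
Degrees (1 + count): deg[1]=1+0=1, deg[2]=1+1=2, deg[3]=1+1=2, deg[4]=1+1=2, deg[5]=1+0=1, deg[6]=1+1=2, deg[7]=1+2=3, deg[8]=1+1=2, deg[9]=1+0=1, deg[10]=1+1=2, deg[11]=1+2=3, deg[12]=1+0=1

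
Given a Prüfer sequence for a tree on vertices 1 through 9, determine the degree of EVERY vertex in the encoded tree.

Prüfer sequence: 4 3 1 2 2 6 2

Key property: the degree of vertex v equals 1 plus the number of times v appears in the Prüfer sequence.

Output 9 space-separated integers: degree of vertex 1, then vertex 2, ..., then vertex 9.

Answer: 2 4 2 2 1 2 1 1 1

Derivation:
p_1 = 4: count[4] becomes 1
p_2 = 3: count[3] becomes 1
p_3 = 1: count[1] becomes 1
p_4 = 2: count[2] becomes 1
p_5 = 2: count[2] becomes 2
p_6 = 6: count[6] becomes 1
p_7 = 2: count[2] becomes 3
Degrees (1 + count): deg[1]=1+1=2, deg[2]=1+3=4, deg[3]=1+1=2, deg[4]=1+1=2, deg[5]=1+0=1, deg[6]=1+1=2, deg[7]=1+0=1, deg[8]=1+0=1, deg[9]=1+0=1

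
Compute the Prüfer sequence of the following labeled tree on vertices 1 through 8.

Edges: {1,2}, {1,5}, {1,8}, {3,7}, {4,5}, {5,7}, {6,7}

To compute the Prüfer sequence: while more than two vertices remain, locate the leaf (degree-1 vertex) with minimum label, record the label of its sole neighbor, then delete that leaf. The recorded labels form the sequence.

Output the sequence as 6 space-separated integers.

Answer: 1 7 5 7 5 1

Derivation:
Step 1: leaves = {2,3,4,6,8}. Remove smallest leaf 2, emit neighbor 1.
Step 2: leaves = {3,4,6,8}. Remove smallest leaf 3, emit neighbor 7.
Step 3: leaves = {4,6,8}. Remove smallest leaf 4, emit neighbor 5.
Step 4: leaves = {6,8}. Remove smallest leaf 6, emit neighbor 7.
Step 5: leaves = {7,8}. Remove smallest leaf 7, emit neighbor 5.
Step 6: leaves = {5,8}. Remove smallest leaf 5, emit neighbor 1.
Done: 2 vertices remain (1, 8). Sequence = [1 7 5 7 5 1]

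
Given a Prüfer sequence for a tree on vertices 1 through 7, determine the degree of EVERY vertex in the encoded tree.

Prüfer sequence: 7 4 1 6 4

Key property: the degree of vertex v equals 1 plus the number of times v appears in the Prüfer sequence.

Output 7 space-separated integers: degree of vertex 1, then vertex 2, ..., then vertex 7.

p_1 = 7: count[7] becomes 1
p_2 = 4: count[4] becomes 1
p_3 = 1: count[1] becomes 1
p_4 = 6: count[6] becomes 1
p_5 = 4: count[4] becomes 2
Degrees (1 + count): deg[1]=1+1=2, deg[2]=1+0=1, deg[3]=1+0=1, deg[4]=1+2=3, deg[5]=1+0=1, deg[6]=1+1=2, deg[7]=1+1=2

Answer: 2 1 1 3 1 2 2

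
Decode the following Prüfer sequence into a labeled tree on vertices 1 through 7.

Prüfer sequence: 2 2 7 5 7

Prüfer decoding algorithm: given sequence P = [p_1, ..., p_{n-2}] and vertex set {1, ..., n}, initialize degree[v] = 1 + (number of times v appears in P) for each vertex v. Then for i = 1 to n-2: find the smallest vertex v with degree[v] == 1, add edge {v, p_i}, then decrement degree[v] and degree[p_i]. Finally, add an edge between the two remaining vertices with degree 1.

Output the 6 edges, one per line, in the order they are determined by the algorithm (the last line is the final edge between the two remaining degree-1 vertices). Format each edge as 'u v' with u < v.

Answer: 1 2
2 3
2 7
4 5
5 7
6 7

Derivation:
Initial degrees: {1:1, 2:3, 3:1, 4:1, 5:2, 6:1, 7:3}
Step 1: smallest deg-1 vertex = 1, p_1 = 2. Add edge {1,2}. Now deg[1]=0, deg[2]=2.
Step 2: smallest deg-1 vertex = 3, p_2 = 2. Add edge {2,3}. Now deg[3]=0, deg[2]=1.
Step 3: smallest deg-1 vertex = 2, p_3 = 7. Add edge {2,7}. Now deg[2]=0, deg[7]=2.
Step 4: smallest deg-1 vertex = 4, p_4 = 5. Add edge {4,5}. Now deg[4]=0, deg[5]=1.
Step 5: smallest deg-1 vertex = 5, p_5 = 7. Add edge {5,7}. Now deg[5]=0, deg[7]=1.
Final: two remaining deg-1 vertices are 6, 7. Add edge {6,7}.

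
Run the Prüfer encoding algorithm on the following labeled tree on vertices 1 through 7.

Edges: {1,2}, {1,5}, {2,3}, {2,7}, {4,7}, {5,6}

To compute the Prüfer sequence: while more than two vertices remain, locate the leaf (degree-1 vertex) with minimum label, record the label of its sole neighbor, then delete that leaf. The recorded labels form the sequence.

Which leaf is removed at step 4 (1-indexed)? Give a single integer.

Answer: 5

Derivation:
Step 1: current leaves = {3,4,6}. Remove leaf 3 (neighbor: 2).
Step 2: current leaves = {4,6}. Remove leaf 4 (neighbor: 7).
Step 3: current leaves = {6,7}. Remove leaf 6 (neighbor: 5).
Step 4: current leaves = {5,7}. Remove leaf 5 (neighbor: 1).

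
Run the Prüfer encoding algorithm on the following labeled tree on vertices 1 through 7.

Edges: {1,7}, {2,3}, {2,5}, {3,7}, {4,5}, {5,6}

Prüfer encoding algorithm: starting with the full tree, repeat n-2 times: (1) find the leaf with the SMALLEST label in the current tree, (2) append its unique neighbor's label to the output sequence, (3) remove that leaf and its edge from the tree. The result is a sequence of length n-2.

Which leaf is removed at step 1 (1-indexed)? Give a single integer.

Step 1: current leaves = {1,4,6}. Remove leaf 1 (neighbor: 7).

Answer: 1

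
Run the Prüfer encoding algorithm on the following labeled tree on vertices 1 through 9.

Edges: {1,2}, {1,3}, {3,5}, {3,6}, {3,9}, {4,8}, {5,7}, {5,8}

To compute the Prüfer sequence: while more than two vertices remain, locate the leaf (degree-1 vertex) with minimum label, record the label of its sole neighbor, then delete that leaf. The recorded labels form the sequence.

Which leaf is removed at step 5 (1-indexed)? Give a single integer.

Step 1: current leaves = {2,4,6,7,9}. Remove leaf 2 (neighbor: 1).
Step 2: current leaves = {1,4,6,7,9}. Remove leaf 1 (neighbor: 3).
Step 3: current leaves = {4,6,7,9}. Remove leaf 4 (neighbor: 8).
Step 4: current leaves = {6,7,8,9}. Remove leaf 6 (neighbor: 3).
Step 5: current leaves = {7,8,9}. Remove leaf 7 (neighbor: 5).

Answer: 7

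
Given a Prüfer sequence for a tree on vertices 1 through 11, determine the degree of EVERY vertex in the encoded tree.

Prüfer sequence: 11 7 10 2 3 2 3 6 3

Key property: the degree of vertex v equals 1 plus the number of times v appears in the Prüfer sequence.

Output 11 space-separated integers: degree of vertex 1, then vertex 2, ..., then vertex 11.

Answer: 1 3 4 1 1 2 2 1 1 2 2

Derivation:
p_1 = 11: count[11] becomes 1
p_2 = 7: count[7] becomes 1
p_3 = 10: count[10] becomes 1
p_4 = 2: count[2] becomes 1
p_5 = 3: count[3] becomes 1
p_6 = 2: count[2] becomes 2
p_7 = 3: count[3] becomes 2
p_8 = 6: count[6] becomes 1
p_9 = 3: count[3] becomes 3
Degrees (1 + count): deg[1]=1+0=1, deg[2]=1+2=3, deg[3]=1+3=4, deg[4]=1+0=1, deg[5]=1+0=1, deg[6]=1+1=2, deg[7]=1+1=2, deg[8]=1+0=1, deg[9]=1+0=1, deg[10]=1+1=2, deg[11]=1+1=2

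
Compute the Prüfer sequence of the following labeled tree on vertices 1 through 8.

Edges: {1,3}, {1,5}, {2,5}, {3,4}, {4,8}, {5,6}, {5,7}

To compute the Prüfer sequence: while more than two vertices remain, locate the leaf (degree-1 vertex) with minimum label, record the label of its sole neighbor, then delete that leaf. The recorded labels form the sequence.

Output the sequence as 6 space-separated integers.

Step 1: leaves = {2,6,7,8}. Remove smallest leaf 2, emit neighbor 5.
Step 2: leaves = {6,7,8}. Remove smallest leaf 6, emit neighbor 5.
Step 3: leaves = {7,8}. Remove smallest leaf 7, emit neighbor 5.
Step 4: leaves = {5,8}. Remove smallest leaf 5, emit neighbor 1.
Step 5: leaves = {1,8}. Remove smallest leaf 1, emit neighbor 3.
Step 6: leaves = {3,8}. Remove smallest leaf 3, emit neighbor 4.
Done: 2 vertices remain (4, 8). Sequence = [5 5 5 1 3 4]

Answer: 5 5 5 1 3 4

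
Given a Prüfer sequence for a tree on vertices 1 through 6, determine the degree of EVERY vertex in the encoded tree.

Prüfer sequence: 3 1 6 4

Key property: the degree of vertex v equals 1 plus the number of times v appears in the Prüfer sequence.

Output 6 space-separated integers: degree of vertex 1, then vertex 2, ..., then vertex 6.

Answer: 2 1 2 2 1 2

Derivation:
p_1 = 3: count[3] becomes 1
p_2 = 1: count[1] becomes 1
p_3 = 6: count[6] becomes 1
p_4 = 4: count[4] becomes 1
Degrees (1 + count): deg[1]=1+1=2, deg[2]=1+0=1, deg[3]=1+1=2, deg[4]=1+1=2, deg[5]=1+0=1, deg[6]=1+1=2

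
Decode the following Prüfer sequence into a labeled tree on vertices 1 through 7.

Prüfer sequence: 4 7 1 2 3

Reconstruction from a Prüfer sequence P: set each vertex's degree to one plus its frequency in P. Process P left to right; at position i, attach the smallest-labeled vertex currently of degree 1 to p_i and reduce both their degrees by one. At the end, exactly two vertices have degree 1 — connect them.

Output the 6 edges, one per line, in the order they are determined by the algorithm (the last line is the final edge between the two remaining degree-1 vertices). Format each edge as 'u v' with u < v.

Answer: 4 5
4 7
1 6
1 2
2 3
3 7

Derivation:
Initial degrees: {1:2, 2:2, 3:2, 4:2, 5:1, 6:1, 7:2}
Step 1: smallest deg-1 vertex = 5, p_1 = 4. Add edge {4,5}. Now deg[5]=0, deg[4]=1.
Step 2: smallest deg-1 vertex = 4, p_2 = 7. Add edge {4,7}. Now deg[4]=0, deg[7]=1.
Step 3: smallest deg-1 vertex = 6, p_3 = 1. Add edge {1,6}. Now deg[6]=0, deg[1]=1.
Step 4: smallest deg-1 vertex = 1, p_4 = 2. Add edge {1,2}. Now deg[1]=0, deg[2]=1.
Step 5: smallest deg-1 vertex = 2, p_5 = 3. Add edge {2,3}. Now deg[2]=0, deg[3]=1.
Final: two remaining deg-1 vertices are 3, 7. Add edge {3,7}.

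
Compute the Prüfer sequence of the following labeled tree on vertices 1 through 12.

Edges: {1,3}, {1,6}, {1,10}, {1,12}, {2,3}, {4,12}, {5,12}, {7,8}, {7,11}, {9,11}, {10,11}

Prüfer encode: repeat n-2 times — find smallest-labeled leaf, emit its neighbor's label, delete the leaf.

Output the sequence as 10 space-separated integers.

Answer: 3 1 12 12 1 7 11 11 10 1

Derivation:
Step 1: leaves = {2,4,5,6,8,9}. Remove smallest leaf 2, emit neighbor 3.
Step 2: leaves = {3,4,5,6,8,9}. Remove smallest leaf 3, emit neighbor 1.
Step 3: leaves = {4,5,6,8,9}. Remove smallest leaf 4, emit neighbor 12.
Step 4: leaves = {5,6,8,9}. Remove smallest leaf 5, emit neighbor 12.
Step 5: leaves = {6,8,9,12}. Remove smallest leaf 6, emit neighbor 1.
Step 6: leaves = {8,9,12}. Remove smallest leaf 8, emit neighbor 7.
Step 7: leaves = {7,9,12}. Remove smallest leaf 7, emit neighbor 11.
Step 8: leaves = {9,12}. Remove smallest leaf 9, emit neighbor 11.
Step 9: leaves = {11,12}. Remove smallest leaf 11, emit neighbor 10.
Step 10: leaves = {10,12}. Remove smallest leaf 10, emit neighbor 1.
Done: 2 vertices remain (1, 12). Sequence = [3 1 12 12 1 7 11 11 10 1]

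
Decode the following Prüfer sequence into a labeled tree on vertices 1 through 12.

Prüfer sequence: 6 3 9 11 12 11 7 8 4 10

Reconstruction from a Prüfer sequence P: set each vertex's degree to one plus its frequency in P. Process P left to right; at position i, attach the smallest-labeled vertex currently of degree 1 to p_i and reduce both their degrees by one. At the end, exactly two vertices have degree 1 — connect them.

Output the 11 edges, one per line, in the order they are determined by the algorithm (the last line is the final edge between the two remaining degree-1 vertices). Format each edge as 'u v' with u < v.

Initial degrees: {1:1, 2:1, 3:2, 4:2, 5:1, 6:2, 7:2, 8:2, 9:2, 10:2, 11:3, 12:2}
Step 1: smallest deg-1 vertex = 1, p_1 = 6. Add edge {1,6}. Now deg[1]=0, deg[6]=1.
Step 2: smallest deg-1 vertex = 2, p_2 = 3. Add edge {2,3}. Now deg[2]=0, deg[3]=1.
Step 3: smallest deg-1 vertex = 3, p_3 = 9. Add edge {3,9}. Now deg[3]=0, deg[9]=1.
Step 4: smallest deg-1 vertex = 5, p_4 = 11. Add edge {5,11}. Now deg[5]=0, deg[11]=2.
Step 5: smallest deg-1 vertex = 6, p_5 = 12. Add edge {6,12}. Now deg[6]=0, deg[12]=1.
Step 6: smallest deg-1 vertex = 9, p_6 = 11. Add edge {9,11}. Now deg[9]=0, deg[11]=1.
Step 7: smallest deg-1 vertex = 11, p_7 = 7. Add edge {7,11}. Now deg[11]=0, deg[7]=1.
Step 8: smallest deg-1 vertex = 7, p_8 = 8. Add edge {7,8}. Now deg[7]=0, deg[8]=1.
Step 9: smallest deg-1 vertex = 8, p_9 = 4. Add edge {4,8}. Now deg[8]=0, deg[4]=1.
Step 10: smallest deg-1 vertex = 4, p_10 = 10. Add edge {4,10}. Now deg[4]=0, deg[10]=1.
Final: two remaining deg-1 vertices are 10, 12. Add edge {10,12}.

Answer: 1 6
2 3
3 9
5 11
6 12
9 11
7 11
7 8
4 8
4 10
10 12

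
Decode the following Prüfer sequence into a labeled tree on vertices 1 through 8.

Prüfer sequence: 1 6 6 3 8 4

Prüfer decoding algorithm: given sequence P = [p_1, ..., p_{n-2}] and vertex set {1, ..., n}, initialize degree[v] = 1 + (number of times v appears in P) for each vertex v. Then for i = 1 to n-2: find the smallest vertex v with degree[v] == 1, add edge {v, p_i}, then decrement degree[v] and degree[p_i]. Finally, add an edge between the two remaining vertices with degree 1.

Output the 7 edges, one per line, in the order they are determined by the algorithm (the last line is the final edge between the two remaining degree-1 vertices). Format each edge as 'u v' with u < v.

Initial degrees: {1:2, 2:1, 3:2, 4:2, 5:1, 6:3, 7:1, 8:2}
Step 1: smallest deg-1 vertex = 2, p_1 = 1. Add edge {1,2}. Now deg[2]=0, deg[1]=1.
Step 2: smallest deg-1 vertex = 1, p_2 = 6. Add edge {1,6}. Now deg[1]=0, deg[6]=2.
Step 3: smallest deg-1 vertex = 5, p_3 = 6. Add edge {5,6}. Now deg[5]=0, deg[6]=1.
Step 4: smallest deg-1 vertex = 6, p_4 = 3. Add edge {3,6}. Now deg[6]=0, deg[3]=1.
Step 5: smallest deg-1 vertex = 3, p_5 = 8. Add edge {3,8}. Now deg[3]=0, deg[8]=1.
Step 6: smallest deg-1 vertex = 7, p_6 = 4. Add edge {4,7}. Now deg[7]=0, deg[4]=1.
Final: two remaining deg-1 vertices are 4, 8. Add edge {4,8}.

Answer: 1 2
1 6
5 6
3 6
3 8
4 7
4 8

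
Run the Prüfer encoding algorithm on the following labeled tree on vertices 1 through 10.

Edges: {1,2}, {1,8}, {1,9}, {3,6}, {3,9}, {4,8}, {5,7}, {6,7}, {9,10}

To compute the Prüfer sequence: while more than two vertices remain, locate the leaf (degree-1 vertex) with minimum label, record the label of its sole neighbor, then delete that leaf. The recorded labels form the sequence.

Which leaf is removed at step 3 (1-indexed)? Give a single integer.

Answer: 5

Derivation:
Step 1: current leaves = {2,4,5,10}. Remove leaf 2 (neighbor: 1).
Step 2: current leaves = {4,5,10}. Remove leaf 4 (neighbor: 8).
Step 3: current leaves = {5,8,10}. Remove leaf 5 (neighbor: 7).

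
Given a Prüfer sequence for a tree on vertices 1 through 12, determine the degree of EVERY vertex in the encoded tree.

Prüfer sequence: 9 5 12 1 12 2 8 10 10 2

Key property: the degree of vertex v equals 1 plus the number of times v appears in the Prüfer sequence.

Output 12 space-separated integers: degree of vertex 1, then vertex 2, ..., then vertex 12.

p_1 = 9: count[9] becomes 1
p_2 = 5: count[5] becomes 1
p_3 = 12: count[12] becomes 1
p_4 = 1: count[1] becomes 1
p_5 = 12: count[12] becomes 2
p_6 = 2: count[2] becomes 1
p_7 = 8: count[8] becomes 1
p_8 = 10: count[10] becomes 1
p_9 = 10: count[10] becomes 2
p_10 = 2: count[2] becomes 2
Degrees (1 + count): deg[1]=1+1=2, deg[2]=1+2=3, deg[3]=1+0=1, deg[4]=1+0=1, deg[5]=1+1=2, deg[6]=1+0=1, deg[7]=1+0=1, deg[8]=1+1=2, deg[9]=1+1=2, deg[10]=1+2=3, deg[11]=1+0=1, deg[12]=1+2=3

Answer: 2 3 1 1 2 1 1 2 2 3 1 3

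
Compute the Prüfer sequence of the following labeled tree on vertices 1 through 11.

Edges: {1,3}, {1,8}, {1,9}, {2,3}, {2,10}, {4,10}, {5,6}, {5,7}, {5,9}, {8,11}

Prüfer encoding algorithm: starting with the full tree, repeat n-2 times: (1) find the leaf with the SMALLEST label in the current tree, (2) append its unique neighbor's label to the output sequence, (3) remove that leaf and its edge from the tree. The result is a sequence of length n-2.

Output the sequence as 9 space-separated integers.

Step 1: leaves = {4,6,7,11}. Remove smallest leaf 4, emit neighbor 10.
Step 2: leaves = {6,7,10,11}. Remove smallest leaf 6, emit neighbor 5.
Step 3: leaves = {7,10,11}. Remove smallest leaf 7, emit neighbor 5.
Step 4: leaves = {5,10,11}. Remove smallest leaf 5, emit neighbor 9.
Step 5: leaves = {9,10,11}. Remove smallest leaf 9, emit neighbor 1.
Step 6: leaves = {10,11}. Remove smallest leaf 10, emit neighbor 2.
Step 7: leaves = {2,11}. Remove smallest leaf 2, emit neighbor 3.
Step 8: leaves = {3,11}. Remove smallest leaf 3, emit neighbor 1.
Step 9: leaves = {1,11}. Remove smallest leaf 1, emit neighbor 8.
Done: 2 vertices remain (8, 11). Sequence = [10 5 5 9 1 2 3 1 8]

Answer: 10 5 5 9 1 2 3 1 8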